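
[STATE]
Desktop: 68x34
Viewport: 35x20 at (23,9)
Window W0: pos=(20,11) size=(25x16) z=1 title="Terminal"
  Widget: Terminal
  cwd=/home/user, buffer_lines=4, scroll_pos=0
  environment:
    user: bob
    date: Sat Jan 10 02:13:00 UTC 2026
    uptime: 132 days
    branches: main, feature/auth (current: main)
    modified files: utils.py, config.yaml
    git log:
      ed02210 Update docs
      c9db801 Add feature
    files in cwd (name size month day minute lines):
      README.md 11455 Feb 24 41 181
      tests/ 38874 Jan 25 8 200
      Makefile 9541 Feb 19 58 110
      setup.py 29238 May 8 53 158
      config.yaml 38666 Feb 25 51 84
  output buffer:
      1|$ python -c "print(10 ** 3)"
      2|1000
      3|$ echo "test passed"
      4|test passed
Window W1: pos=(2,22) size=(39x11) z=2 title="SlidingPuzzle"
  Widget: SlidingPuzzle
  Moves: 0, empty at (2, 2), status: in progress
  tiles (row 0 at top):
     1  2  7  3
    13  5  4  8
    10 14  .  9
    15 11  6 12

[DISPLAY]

                                   
                                   
━━━━━━━━━━━━━━━━━━━━━┓             
erminal              ┃             
─────────────────────┨             
python -c "print(10 *┃             
00                   ┃             
echo "test passed"   ┃             
st passed            ┃             
█                    ┃             
                     ┃             
                     ┃             
                     ┃             
━━━━━━━━━━━━━━━━━┓   ┃             
                 ┃   ┃             
─────────────────┨   ┃             
┐                ┃   ┃             
│                ┃━━━┛             
┤                ┃                 
│                ┃                 


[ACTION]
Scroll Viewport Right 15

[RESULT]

                                   
                                   
━━━━━━━━━━━┓                       
           ┃                       
───────────┨                       
"print(10 *┃                       
           ┃                       
 passed"   ┃                       
           ┃                       
           ┃                       
           ┃                       
           ┃                       
           ┃                       
━━━━━━━┓   ┃                       
       ┃   ┃                       
───────┨   ┃                       
       ┃   ┃                       
       ┃━━━┛                       
       ┃                           
       ┃                           


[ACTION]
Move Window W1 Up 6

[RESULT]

                                   
                                   
━━━━━━━━━━━┓                       
           ┃                       
───────────┨                       
"print(10 *┃                       
           ┃                       
━━━━━━━┓   ┃                       
       ┃   ┃                       
───────┨   ┃                       
       ┃   ┃                       
       ┃   ┃                       
       ┃   ┃                       
       ┃   ┃                       
       ┃   ┃                       
       ┃   ┃                       
       ┃   ┃                       
━━━━━━━┛━━━┛                       
                                   
                                   


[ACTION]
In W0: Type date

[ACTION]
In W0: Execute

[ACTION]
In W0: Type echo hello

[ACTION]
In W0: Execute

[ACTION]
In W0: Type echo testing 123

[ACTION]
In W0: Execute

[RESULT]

                                   
                                   
━━━━━━━━━━━┓                       
           ┃                       
───────────┨                       
"print(10 *┃                       
           ┃                       
━━━━━━━┓   ┃                       
       ┃   ┃                       
───────┨   ┃                       
       ┃UTC┃                       
       ┃   ┃                       
       ┃   ┃                       
       ┃   ┃                       
       ┃   ┃                       
       ┃   ┃                       
       ┃   ┃                       
━━━━━━━┛━━━┛                       
                                   
                                   


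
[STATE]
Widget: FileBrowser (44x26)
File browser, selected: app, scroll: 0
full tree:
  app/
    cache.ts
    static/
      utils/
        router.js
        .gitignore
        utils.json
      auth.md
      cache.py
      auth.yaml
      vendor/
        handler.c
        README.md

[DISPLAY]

> [-] app/                                  
    cache.ts                                
    [+] static/                             
                                            
                                            
                                            
                                            
                                            
                                            
                                            
                                            
                                            
                                            
                                            
                                            
                                            
                                            
                                            
                                            
                                            
                                            
                                            
                                            
                                            
                                            
                                            


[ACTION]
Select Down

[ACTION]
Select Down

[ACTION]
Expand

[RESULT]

  [-] app/                                  
    cache.ts                                
  > [-] static/                             
      [+] utils/                            
      auth.md                               
      cache.py                              
      auth.yaml                             
      [+] vendor/                           
                                            
                                            
                                            
                                            
                                            
                                            
                                            
                                            
                                            
                                            
                                            
                                            
                                            
                                            
                                            
                                            
                                            
                                            


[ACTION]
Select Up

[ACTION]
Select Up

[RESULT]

> [-] app/                                  
    cache.ts                                
    [-] static/                             
      [+] utils/                            
      auth.md                               
      cache.py                              
      auth.yaml                             
      [+] vendor/                           
                                            
                                            
                                            
                                            
                                            
                                            
                                            
                                            
                                            
                                            
                                            
                                            
                                            
                                            
                                            
                                            
                                            
                                            


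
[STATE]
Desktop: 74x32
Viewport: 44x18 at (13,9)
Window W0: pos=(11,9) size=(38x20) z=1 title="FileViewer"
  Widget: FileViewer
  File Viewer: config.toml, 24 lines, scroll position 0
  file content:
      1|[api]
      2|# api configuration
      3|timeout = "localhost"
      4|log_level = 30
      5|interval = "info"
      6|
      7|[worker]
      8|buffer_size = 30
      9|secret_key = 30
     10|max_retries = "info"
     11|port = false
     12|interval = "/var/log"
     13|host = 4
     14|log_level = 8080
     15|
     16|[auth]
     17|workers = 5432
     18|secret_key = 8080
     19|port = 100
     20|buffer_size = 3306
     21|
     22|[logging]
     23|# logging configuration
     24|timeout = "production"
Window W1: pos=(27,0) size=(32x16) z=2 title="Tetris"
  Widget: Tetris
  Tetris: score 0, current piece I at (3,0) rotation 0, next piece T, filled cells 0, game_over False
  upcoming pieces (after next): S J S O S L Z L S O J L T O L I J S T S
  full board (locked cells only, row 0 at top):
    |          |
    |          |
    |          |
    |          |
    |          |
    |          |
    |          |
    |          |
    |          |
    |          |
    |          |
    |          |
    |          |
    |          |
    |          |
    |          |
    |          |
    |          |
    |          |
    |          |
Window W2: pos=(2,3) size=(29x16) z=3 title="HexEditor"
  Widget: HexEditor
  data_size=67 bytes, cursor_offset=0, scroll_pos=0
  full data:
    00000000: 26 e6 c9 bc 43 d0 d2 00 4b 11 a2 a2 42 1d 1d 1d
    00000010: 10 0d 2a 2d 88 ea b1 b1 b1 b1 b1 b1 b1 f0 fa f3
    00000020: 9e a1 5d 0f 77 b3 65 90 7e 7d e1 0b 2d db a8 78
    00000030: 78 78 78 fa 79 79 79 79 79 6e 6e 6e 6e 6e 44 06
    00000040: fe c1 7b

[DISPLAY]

78 78 78 fa 79 79┃       │Score:            
fe c1 7b         ┃       │0                 
                 ┃       │                  
                 ┃       │                  
                 ┃       │                  
                 ┃       │                  
                 ┃━━━━━━━━━━━━━━━━━━━━━━━━━━
                 ┃                ░┃        
                 ┃                ░┃        
━━━━━━━━━━━━━━━━━┛                ░┃        
uffer_size = 30                   ░┃        
ecret_key = 30                    ░┃        
ax_retries = "info"               ░┃        
ort = false                       ░┃        
nterval = "/var/log"              ░┃        
ost = 4                           ░┃        
og_level = 8080                   ░┃        
                                  ░┃        


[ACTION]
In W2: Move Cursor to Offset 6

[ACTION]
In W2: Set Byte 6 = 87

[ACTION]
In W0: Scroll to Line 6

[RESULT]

78 78 78 fa 79 79┃       │Score:            
fe c1 7b         ┃       │0                 
                 ┃       │                  
                 ┃       │                  
                 ┃       │                  
                 ┃       │                  
                 ┃━━━━━━━━━━━━━━━━━━━━━━━━━━
                 ┃"               ░┃        
                 ┃                ░┃        
━━━━━━━━━━━━━━━━━┛g"              ░┃        
ost = 4                           ░┃        
og_level = 8080                   ░┃        
                                  █┃        
auth]                             ░┃        
orkers = 5432                     ░┃        
ecret_key = 8080                  ░┃        
ort = 100                         ░┃        
uffer_size = 3306                 ░┃        


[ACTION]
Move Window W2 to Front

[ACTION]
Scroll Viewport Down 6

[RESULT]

                 ┃       │                  
                 ┃━━━━━━━━━━━━━━━━━━━━━━━━━━
                 ┃"               ░┃        
                 ┃                ░┃        
━━━━━━━━━━━━━━━━━┛g"              ░┃        
ost = 4                           ░┃        
og_level = 8080                   ░┃        
                                  █┃        
auth]                             ░┃        
orkers = 5432                     ░┃        
ecret_key = 8080                  ░┃        
ort = 100                         ░┃        
uffer_size = 3306                 ░┃        
                                  ▼┃        
━━━━━━━━━━━━━━━━━━━━━━━━━━━━━━━━━━━┛        
                                            
                                            
                                            


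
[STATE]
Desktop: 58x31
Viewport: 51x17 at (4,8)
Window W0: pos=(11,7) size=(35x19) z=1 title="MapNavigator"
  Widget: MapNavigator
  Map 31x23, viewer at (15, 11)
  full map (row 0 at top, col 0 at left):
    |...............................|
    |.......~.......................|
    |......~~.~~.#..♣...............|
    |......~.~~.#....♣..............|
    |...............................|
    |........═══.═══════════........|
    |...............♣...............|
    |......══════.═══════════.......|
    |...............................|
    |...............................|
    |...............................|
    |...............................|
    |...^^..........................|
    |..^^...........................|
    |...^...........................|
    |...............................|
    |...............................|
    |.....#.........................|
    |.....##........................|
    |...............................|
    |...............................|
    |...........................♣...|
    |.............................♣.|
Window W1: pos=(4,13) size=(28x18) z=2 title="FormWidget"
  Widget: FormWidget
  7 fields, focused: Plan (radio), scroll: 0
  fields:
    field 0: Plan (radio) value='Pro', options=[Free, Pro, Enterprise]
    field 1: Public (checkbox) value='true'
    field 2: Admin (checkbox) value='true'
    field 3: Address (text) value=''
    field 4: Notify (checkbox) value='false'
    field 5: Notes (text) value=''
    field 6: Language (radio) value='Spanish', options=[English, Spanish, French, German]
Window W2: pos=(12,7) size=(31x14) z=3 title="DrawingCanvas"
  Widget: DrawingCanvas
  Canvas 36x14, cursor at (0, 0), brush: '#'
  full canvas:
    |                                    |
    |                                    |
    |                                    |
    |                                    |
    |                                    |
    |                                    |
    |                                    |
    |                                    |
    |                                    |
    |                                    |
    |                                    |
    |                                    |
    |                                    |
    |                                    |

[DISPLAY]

       ┃┃ DrawingCanvas               ┃  ┃         
       ┠┠─────────────────────────────┨──┨         
       ┃┃+                            ┃. ┃         
       ┃┃                             ┃. ┃         
       ┃┃                             ┃. ┃         
┏━━━━━━━┃                             ┃. ┃         
┃ FormWi┃                             ┃. ┃         
┠───────┃                             ┃. ┃         
┃> Plan:┃                             ┃. ┃         
┃  Publi┃                             ┃. ┃         
┃  Admin┃                             ┃. ┃         
┃  Addre┃                             ┃. ┃         
┃  Notif┗━━━━━━━━━━━━━━━━━━━━━━━━━━━━━┛. ┃         
┃  Notes:      [          ]┃............ ┃         
┃  Language:   ( ) English ┃............ ┃         
┃                          ┃............ ┃         
┃                          ┃............ ┃         


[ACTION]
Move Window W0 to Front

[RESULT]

       ┃ MapNavigator                    ┃         
       ┠─────────────────────────────────┨         
       ┃ ............................... ┃         
       ┃ ........═══.═══════════........ ┃         
       ┃ ...............♣............... ┃         
┏━━━━━━┃ ......══════.═══════════....... ┃         
┃ FormW┃ ............................... ┃         
┠──────┃ ............................... ┃         
┃> Plan┃ ............................... ┃         
┃  Publ┃ ...............@............... ┃         
┃  Admi┃ ...^^.......................... ┃         
┃  Addr┃ ..^^........................... ┃         
┃  Noti┃ ...^........................... ┃         
┃  Note┃ ............................... ┃         
┃  Lang┃ ............................... ┃         
┃      ┃ .....#......................... ┃         
┃      ┃ .....##........................ ┃         


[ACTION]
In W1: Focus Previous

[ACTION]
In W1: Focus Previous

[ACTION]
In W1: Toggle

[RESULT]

       ┃ MapNavigator                    ┃         
       ┠─────────────────────────────────┨         
       ┃ ............................... ┃         
       ┃ ........═══.═══════════........ ┃         
       ┃ ...............♣............... ┃         
┏━━━━━━┃ ......══════.═══════════....... ┃         
┃ FormW┃ ............................... ┃         
┠──────┃ ............................... ┃         
┃  Plan┃ ............................... ┃         
┃  Publ┃ ...............@............... ┃         
┃  Admi┃ ...^^.......................... ┃         
┃  Addr┃ ..^^........................... ┃         
┃  Noti┃ ...^........................... ┃         
┃> Note┃ ............................... ┃         
┃  Lang┃ ............................... ┃         
┃      ┃ .....#......................... ┃         
┃      ┃ .....##........................ ┃         


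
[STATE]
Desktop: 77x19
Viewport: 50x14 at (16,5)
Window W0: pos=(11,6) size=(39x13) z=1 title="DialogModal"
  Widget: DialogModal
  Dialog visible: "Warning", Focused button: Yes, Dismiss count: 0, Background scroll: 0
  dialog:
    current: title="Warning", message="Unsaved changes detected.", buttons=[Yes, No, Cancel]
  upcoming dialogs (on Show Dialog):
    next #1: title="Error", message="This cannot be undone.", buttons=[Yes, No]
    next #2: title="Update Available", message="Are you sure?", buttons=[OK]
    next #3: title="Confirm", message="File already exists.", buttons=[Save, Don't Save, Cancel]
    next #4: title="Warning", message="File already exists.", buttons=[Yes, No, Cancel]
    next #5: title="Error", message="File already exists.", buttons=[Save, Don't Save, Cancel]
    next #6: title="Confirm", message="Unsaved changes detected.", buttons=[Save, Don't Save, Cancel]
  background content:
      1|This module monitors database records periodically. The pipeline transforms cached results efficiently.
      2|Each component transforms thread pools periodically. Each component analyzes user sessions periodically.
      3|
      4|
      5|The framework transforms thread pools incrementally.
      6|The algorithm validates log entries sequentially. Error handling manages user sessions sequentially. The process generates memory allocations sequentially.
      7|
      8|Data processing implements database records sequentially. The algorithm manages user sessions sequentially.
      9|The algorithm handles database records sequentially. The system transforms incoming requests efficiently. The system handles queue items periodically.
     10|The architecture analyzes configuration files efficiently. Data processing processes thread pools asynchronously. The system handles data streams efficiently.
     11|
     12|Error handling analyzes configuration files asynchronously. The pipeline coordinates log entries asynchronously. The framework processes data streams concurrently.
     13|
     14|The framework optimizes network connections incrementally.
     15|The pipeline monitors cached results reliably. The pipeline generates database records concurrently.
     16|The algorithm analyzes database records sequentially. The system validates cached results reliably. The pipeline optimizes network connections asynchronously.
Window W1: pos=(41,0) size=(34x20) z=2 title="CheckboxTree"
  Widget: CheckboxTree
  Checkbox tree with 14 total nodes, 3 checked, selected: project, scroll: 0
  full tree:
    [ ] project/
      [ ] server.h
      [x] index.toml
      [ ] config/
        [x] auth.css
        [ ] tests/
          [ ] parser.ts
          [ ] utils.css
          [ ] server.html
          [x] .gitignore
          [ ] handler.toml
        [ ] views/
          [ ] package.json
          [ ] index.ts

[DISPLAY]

                         ┃   [x] index.toml       
━━━━━━━━━━━━━━━━━━━━━━━━━┃   [-] config/          
logModal                 ┃     [x] auth.css       
─────────────────────────┃     [-] tests/         
 module monitors database┃       [ ] parser.ts    
 component transforms thr┃       [ ] utils.css    
┌────────────────────────┃       [ ] server.html  
│          Warning       ┃       [x] .gitignore   
│ Unsaved changes detecte┃       [ ] handler.toml 
│    [Yes]  No   Cancel  ┃     [ ] views/         
└────────────────────────┃       [ ] package.json 
 processing implements da┃       [ ] index.ts     
algorithm handles databas┃                        
━━━━━━━━━━━━━━━━━━━━━━━━━┃                        


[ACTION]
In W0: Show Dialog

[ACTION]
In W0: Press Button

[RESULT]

                         ┃   [x] index.toml       
━━━━━━━━━━━━━━━━━━━━━━━━━┃   [-] config/          
logModal                 ┃     [x] auth.css       
─────────────────────────┃     [-] tests/         
 module monitors database┃       [ ] parser.ts    
 component transforms thr┃       [ ] utils.css    
                         ┃       [ ] server.html  
                         ┃       [x] .gitignore   
framework transforms thre┃       [ ] handler.toml 
algorithm validates log e┃     [ ] views/         
                         ┃       [ ] package.json 
 processing implements da┃       [ ] index.ts     
algorithm handles databas┃                        
━━━━━━━━━━━━━━━━━━━━━━━━━┃                        


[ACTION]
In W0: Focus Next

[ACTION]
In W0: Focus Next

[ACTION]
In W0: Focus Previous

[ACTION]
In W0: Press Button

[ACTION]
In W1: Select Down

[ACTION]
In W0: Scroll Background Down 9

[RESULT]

                         ┃   [x] index.toml       
━━━━━━━━━━━━━━━━━━━━━━━━━┃   [-] config/          
logModal                 ┃     [x] auth.css       
─────────────────────────┃     [-] tests/         
architecture analyzes con┃       [ ] parser.ts    
                         ┃       [ ] utils.css    
r handling analyzes confi┃       [ ] server.html  
                         ┃       [x] .gitignore   
framework optimizes netwo┃       [ ] handler.toml 
pipeline monitors cached ┃     [ ] views/         
algorithm analyzes databa┃       [ ] package.json 
                         ┃       [ ] index.ts     
                         ┃                        
━━━━━━━━━━━━━━━━━━━━━━━━━┃                        


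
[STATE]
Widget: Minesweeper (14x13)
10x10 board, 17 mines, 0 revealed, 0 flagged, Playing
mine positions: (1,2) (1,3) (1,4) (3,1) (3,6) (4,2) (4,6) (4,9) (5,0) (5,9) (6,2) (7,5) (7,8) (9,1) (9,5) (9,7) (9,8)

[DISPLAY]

■■■■■■■■■■    
■■■■■■■■■■    
■■■■■■■■■■    
■■■■■■■■■■    
■■■■■■■■■■    
■■■■■■■■■■    
■■■■■■■■■■    
■■■■■■■■■■    
■■■■■■■■■■    
■■■■■■■■■■    
              
              
              


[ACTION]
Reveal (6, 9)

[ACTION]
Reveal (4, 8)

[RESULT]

■■■■■■■■■■    
■■■■■■■■■■    
■■■■■■■■■■    
■■■■■■■■■■    
■■■■■■■■2■    
■■■■■■■■■■    
■■■■■■■■■2    
■■■■■■■■■■    
■■■■■■■■■■    
■■■■■■■■■■    
              
              
              


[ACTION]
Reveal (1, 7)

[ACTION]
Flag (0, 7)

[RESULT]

■■■■■1        
■■■■■1        
■■■■■211      
■■■■■■■211    
■■■■■■■■2■    
■■■■■■■■■■    
■■■■■■■■■2    
■■■■■■■■■■    
■■■■■■■■■■    
■■■■■■■■■■    
              
              
              


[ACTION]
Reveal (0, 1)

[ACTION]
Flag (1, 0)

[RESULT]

■1■■■1        
⚑■■■■1        
■■■■■211      
■■■■■■■211    
■■■■■■■■2■    
■■■■■■■■■■    
■■■■■■■■■2    
■■■■■■■■■■    
■■■■■■■■■■    
■■■■■■■■■■    
              
              
              


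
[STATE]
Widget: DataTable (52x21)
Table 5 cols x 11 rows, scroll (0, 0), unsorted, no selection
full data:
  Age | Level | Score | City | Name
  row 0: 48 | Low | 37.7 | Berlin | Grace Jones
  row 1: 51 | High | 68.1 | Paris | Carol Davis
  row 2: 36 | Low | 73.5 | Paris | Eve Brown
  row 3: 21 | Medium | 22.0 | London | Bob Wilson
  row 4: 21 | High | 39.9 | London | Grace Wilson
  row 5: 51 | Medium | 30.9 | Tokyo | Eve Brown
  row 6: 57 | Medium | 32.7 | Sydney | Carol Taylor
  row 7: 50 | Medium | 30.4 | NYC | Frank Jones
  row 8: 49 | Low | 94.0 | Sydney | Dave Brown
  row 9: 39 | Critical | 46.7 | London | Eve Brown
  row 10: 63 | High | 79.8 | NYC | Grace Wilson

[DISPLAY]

Age│Level   │Score│City  │Name                      
───┼────────┼─────┼──────┼────────────              
48 │Low     │37.7 │Berlin│Grace Jones               
51 │High    │68.1 │Paris │Carol Davis               
36 │Low     │73.5 │Paris │Eve Brown                 
21 │Medium  │22.0 │London│Bob Wilson                
21 │High    │39.9 │London│Grace Wilson              
51 │Medium  │30.9 │Tokyo │Eve Brown                 
57 │Medium  │32.7 │Sydney│Carol Taylor              
50 │Medium  │30.4 │NYC   │Frank Jones               
49 │Low     │94.0 │Sydney│Dave Brown                
39 │Critical│46.7 │London│Eve Brown                 
63 │High    │79.8 │NYC   │Grace Wilson              
                                                    
                                                    
                                                    
                                                    
                                                    
                                                    
                                                    
                                                    


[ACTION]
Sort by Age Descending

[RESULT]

Ag▼│Level   │Score│City  │Name                      
───┼────────┼─────┼──────┼────────────              
63 │High    │79.8 │NYC   │Grace Wilson              
57 │Medium  │32.7 │Sydney│Carol Taylor              
51 │High    │68.1 │Paris │Carol Davis               
51 │Medium  │30.9 │Tokyo │Eve Brown                 
50 │Medium  │30.4 │NYC   │Frank Jones               
49 │Low     │94.0 │Sydney│Dave Brown                
48 │Low     │37.7 │Berlin│Grace Jones               
39 │Critical│46.7 │London│Eve Brown                 
36 │Low     │73.5 │Paris │Eve Brown                 
21 │Medium  │22.0 │London│Bob Wilson                
21 │High    │39.9 │London│Grace Wilson              
                                                    
                                                    
                                                    
                                                    
                                                    
                                                    
                                                    
                                                    


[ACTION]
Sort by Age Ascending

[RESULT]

Ag▲│Level   │Score│City  │Name                      
───┼────────┼─────┼──────┼────────────              
21 │Medium  │22.0 │London│Bob Wilson                
21 │High    │39.9 │London│Grace Wilson              
36 │Low     │73.5 │Paris │Eve Brown                 
39 │Critical│46.7 │London│Eve Brown                 
48 │Low     │37.7 │Berlin│Grace Jones               
49 │Low     │94.0 │Sydney│Dave Brown                
50 │Medium  │30.4 │NYC   │Frank Jones               
51 │High    │68.1 │Paris │Carol Davis               
51 │Medium  │30.9 │Tokyo │Eve Brown                 
57 │Medium  │32.7 │Sydney│Carol Taylor              
63 │High    │79.8 │NYC   │Grace Wilson              
                                                    
                                                    
                                                    
                                                    
                                                    
                                                    
                                                    
                                                    


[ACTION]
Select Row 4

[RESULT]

Ag▲│Level   │Score│City  │Name                      
───┼────────┼─────┼──────┼────────────              
21 │Medium  │22.0 │London│Bob Wilson                
21 │High    │39.9 │London│Grace Wilson              
36 │Low     │73.5 │Paris │Eve Brown                 
39 │Critical│46.7 │London│Eve Brown                 
>8 │Low     │37.7 │Berlin│Grace Jones               
49 │Low     │94.0 │Sydney│Dave Brown                
50 │Medium  │30.4 │NYC   │Frank Jones               
51 │High    │68.1 │Paris │Carol Davis               
51 │Medium  │30.9 │Tokyo │Eve Brown                 
57 │Medium  │32.7 │Sydney│Carol Taylor              
63 │High    │79.8 │NYC   │Grace Wilson              
                                                    
                                                    
                                                    
                                                    
                                                    
                                                    
                                                    
                                                    


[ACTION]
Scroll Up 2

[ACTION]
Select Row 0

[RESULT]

Ag▲│Level   │Score│City  │Name                      
───┼────────┼─────┼──────┼────────────              
>1 │Medium  │22.0 │London│Bob Wilson                
21 │High    │39.9 │London│Grace Wilson              
36 │Low     │73.5 │Paris │Eve Brown                 
39 │Critical│46.7 │London│Eve Brown                 
48 │Low     │37.7 │Berlin│Grace Jones               
49 │Low     │94.0 │Sydney│Dave Brown                
50 │Medium  │30.4 │NYC   │Frank Jones               
51 │High    │68.1 │Paris │Carol Davis               
51 │Medium  │30.9 │Tokyo │Eve Brown                 
57 │Medium  │32.7 │Sydney│Carol Taylor              
63 │High    │79.8 │NYC   │Grace Wilson              
                                                    
                                                    
                                                    
                                                    
                                                    
                                                    
                                                    
                                                    


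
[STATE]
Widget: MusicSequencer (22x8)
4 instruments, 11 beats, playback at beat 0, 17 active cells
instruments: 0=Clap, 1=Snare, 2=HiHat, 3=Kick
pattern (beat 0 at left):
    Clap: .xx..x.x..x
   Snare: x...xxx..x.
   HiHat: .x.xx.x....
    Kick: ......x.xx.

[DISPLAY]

      ▼1234567890     
  Clap·██··█·█··█     
 Snare█···███··█·     
 HiHat·█·██·█····     
  Kick······█·██·     
                      
                      
                      


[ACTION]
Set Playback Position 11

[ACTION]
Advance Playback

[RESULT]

      0▼234567890     
  Clap·██··█·█··█     
 Snare█···███··█·     
 HiHat·█·██·█····     
  Kick······█·██·     
                      
                      
                      


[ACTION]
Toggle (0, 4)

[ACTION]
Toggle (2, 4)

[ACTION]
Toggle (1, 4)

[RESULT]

      0▼234567890     
  Clap·██·██·█··█     
 Snare█····██··█·     
 HiHat·█·█··█····     
  Kick······█·██·     
                      
                      
                      


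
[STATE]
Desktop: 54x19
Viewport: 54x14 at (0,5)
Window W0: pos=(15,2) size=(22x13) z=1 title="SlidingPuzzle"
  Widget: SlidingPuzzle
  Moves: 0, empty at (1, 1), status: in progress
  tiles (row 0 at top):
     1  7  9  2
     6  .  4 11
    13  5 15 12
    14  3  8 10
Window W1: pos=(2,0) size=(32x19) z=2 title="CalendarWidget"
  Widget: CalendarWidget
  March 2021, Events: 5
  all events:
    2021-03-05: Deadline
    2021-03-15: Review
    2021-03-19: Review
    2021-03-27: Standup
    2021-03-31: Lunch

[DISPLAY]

  ┃ 1  2  3  4  5*  6  7         ┃──┃                 
  ┃ 8  9 10 11 12 13 14          ┃2 ┃                 
  ┃15* 16 17 18 19* 20 21        ┃──┃                 
  ┃22 23 24 25 26 27* 28         ┃1 ┃                 
  ┃29 30 31*                     ┃──┃                 
  ┃                              ┃2 ┃                 
  ┃                              ┃──┃                 
  ┃                              ┃0 ┃                 
  ┃                              ┃──┃                 
  ┃                              ┃━━┛                 
  ┃                              ┃                    
  ┃                              ┃                    
  ┃                              ┃                    
  ┗━━━━━━━━━━━━━━━━━━━━━━━━━━━━━━┛                    


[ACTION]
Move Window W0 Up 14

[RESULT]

  ┃ 1  2  3  4  5*  6  7         ┃──┃                 
  ┃ 8  9 10 11 12 13 14          ┃1 ┃                 
  ┃15* 16 17 18 19* 20 21        ┃──┃                 
  ┃22 23 24 25 26 27* 28         ┃2 ┃                 
  ┃29 30 31*                     ┃──┃                 
  ┃                              ┃0 ┃                 
  ┃                              ┃──┃                 
  ┃                              ┃━━┛                 
  ┃                              ┃                    
  ┃                              ┃                    
  ┃                              ┃                    
  ┃                              ┃                    
  ┃                              ┃                    
  ┗━━━━━━━━━━━━━━━━━━━━━━━━━━━━━━┛                    


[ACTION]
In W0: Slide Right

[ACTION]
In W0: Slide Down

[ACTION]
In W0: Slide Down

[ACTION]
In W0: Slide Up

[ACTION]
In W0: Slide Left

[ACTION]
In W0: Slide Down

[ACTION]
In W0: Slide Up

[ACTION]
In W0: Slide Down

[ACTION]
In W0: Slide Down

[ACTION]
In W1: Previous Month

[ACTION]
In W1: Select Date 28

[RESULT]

  ┃ 1  2  3  4  5  6  7          ┃──┃                 
  ┃ 8  9 10 11 12 13 14          ┃1 ┃                 
  ┃15 16 17 18 19 20 21          ┃──┃                 
  ┃22 23 24 25 26 27 [28]        ┃2 ┃                 
  ┃                              ┃──┃                 
  ┃                              ┃0 ┃                 
  ┃                              ┃──┃                 
  ┃                              ┃━━┛                 
  ┃                              ┃                    
  ┃                              ┃                    
  ┃                              ┃                    
  ┃                              ┃                    
  ┃                              ┃                    
  ┗━━━━━━━━━━━━━━━━━━━━━━━━━━━━━━┛                    


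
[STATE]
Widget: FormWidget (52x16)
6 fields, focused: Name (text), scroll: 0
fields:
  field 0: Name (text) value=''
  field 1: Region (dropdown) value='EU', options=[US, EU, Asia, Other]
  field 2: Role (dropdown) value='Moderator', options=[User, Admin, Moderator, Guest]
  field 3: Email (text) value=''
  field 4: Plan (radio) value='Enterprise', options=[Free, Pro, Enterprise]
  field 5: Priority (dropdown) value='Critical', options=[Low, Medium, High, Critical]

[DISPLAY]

> Name:       [                                    ]
  Region:     [EU                                 ▼]
  Role:       [Moderator                          ▼]
  Email:      [                                    ]
  Plan:       ( ) Free  ( ) Pro  (●) Enterprise     
  Priority:   [Critical                           ▼]
                                                    
                                                    
                                                    
                                                    
                                                    
                                                    
                                                    
                                                    
                                                    
                                                    


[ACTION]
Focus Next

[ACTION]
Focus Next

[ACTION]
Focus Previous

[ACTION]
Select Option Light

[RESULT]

  Name:       [                                    ]
> Region:     [EU                                 ▼]
  Role:       [Moderator                          ▼]
  Email:      [                                    ]
  Plan:       ( ) Free  ( ) Pro  (●) Enterprise     
  Priority:   [Critical                           ▼]
                                                    
                                                    
                                                    
                                                    
                                                    
                                                    
                                                    
                                                    
                                                    
                                                    


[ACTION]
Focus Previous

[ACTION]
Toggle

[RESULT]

> Name:       [                                    ]
  Region:     [EU                                 ▼]
  Role:       [Moderator                          ▼]
  Email:      [                                    ]
  Plan:       ( ) Free  ( ) Pro  (●) Enterprise     
  Priority:   [Critical                           ▼]
                                                    
                                                    
                                                    
                                                    
                                                    
                                                    
                                                    
                                                    
                                                    
                                                    
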